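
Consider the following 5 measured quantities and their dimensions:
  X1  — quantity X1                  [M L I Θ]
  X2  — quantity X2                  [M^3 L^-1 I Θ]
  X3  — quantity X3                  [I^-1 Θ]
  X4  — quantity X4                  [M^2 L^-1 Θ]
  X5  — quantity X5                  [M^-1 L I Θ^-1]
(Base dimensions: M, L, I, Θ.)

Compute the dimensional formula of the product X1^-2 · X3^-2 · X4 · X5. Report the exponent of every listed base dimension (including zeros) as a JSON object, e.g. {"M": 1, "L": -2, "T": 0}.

{"M": -1, "L": -2, "I": 1, "Θ": -4}

Exponent matrix [M,L,I,Θ] × [X1,X2,X3,X4,X5]:
  M: [ 1  3  0  2 -1]
  L: [ 1 -1  0 -1  1]
  I: [ 1  1 -1  0  1]
  Θ: [ 1  1  1  1 -1]
  [M]: (-2)·1+(-2)·0+(1)·2+(1)·-1 = -1
  [L]: (-2)·1+(-2)·0+(1)·-1+(1)·1 = -2
  [I]: (-2)·1+(-2)·-1+(1)·0+(1)·1 = 1
  [Θ]: (-2)·1+(-2)·1+(1)·1+(1)·-1 = -4
⇒ M^-1 L^-2 I Θ^-4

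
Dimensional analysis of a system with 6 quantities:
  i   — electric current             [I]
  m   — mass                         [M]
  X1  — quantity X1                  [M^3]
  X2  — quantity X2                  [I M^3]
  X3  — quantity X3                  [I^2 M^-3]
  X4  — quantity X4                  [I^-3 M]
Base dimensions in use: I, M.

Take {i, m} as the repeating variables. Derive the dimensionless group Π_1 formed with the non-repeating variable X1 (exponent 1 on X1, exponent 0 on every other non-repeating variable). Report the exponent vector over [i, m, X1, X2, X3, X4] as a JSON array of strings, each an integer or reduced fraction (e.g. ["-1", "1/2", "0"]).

Write exponents as rows I,M / cols i,m,X1,X2,X3,X4:
  I: [ 1  0  0  1  2 -3]
  M: [ 0  1  3  3 -3  1]
Row reduction gives pivot columns i,m; rank = 2
Pivot set = {i,m}, free = {X1,X2,X3,X4}
RREF:
  r0: [   1    0    0    1    2   -3]
  r1: [   0    1    3    3   -3    1]
Fix exponent of X1 at 1, X2 at 0, X3 at 0, X4 at 0; solve each RREF row for its pivot's exponent:
  r0: exp(i) + (0)·1 = 0 ⇒ exp(i) = 0
  r1: exp(m) + (3)·1 = 0 ⇒ exp(m) = -3
Π_1 = m^-3 · X1

["0", "-3", "1", "0", "0", "0"]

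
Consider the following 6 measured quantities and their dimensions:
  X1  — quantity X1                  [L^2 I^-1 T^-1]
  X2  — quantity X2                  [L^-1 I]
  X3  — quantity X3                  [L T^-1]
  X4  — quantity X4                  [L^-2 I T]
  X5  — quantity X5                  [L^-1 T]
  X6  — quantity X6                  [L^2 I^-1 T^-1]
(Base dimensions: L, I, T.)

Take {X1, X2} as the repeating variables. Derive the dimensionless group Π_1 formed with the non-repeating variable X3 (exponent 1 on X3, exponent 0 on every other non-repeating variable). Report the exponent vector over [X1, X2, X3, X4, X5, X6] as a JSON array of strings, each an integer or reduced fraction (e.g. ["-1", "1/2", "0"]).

Write exponents as rows L,I,T / cols X1,X2,X3,X4,X5,X6:
  L: [ 2 -1  1 -2 -1  2]
  I: [-1  1  0  1  0 -1]
  T: [-1  0 -1  1  1 -1]
Echelon form has 2 nonzero rows (pivots: X1,X2)
Pivot set = {X1,X2}, free = {X3,X4,X5,X6}
RREF:
  r0: [   1    0    1   -1   -1    1]
  r1: [   0    1    1    0   -1    0]
  r2: [   0    0    0    0    0    0]
Fix exponent of X3 at 1, X4 at 0, X5 at 0, X6 at 0; solve each RREF row for its pivot's exponent:
  r0: exp(X1) + (1)·1 = 0 ⇒ exp(X1) = -1
  r1: exp(X2) + (1)·1 = 0 ⇒ exp(X2) = -1
Π_1 = X1^-1 · X2^-1 · X3

["-1", "-1", "1", "0", "0", "0"]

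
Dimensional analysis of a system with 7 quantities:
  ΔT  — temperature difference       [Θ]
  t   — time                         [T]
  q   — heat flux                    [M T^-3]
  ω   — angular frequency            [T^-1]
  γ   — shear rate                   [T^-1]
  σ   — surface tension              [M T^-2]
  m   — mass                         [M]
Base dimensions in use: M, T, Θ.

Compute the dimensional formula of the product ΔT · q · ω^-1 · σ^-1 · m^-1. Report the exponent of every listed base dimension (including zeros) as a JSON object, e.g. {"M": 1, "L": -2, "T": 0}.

Dimensional matrix (M×T×Θ by ΔT×t×q×ω×γ×σ×m):
  M: [ 0  0  1  0  0  1  1]
  T: [ 0  1 -3 -1 -1 -2  0]
  Θ: [ 1  0  0  0  0  0  0]
  [M]: (1)·0+(1)·1+(-1)·0+(-1)·1+(-1)·1 = -1
  [T]: (1)·0+(1)·-3+(-1)·-1+(-1)·-2+(-1)·0 = 0
  [Θ]: (1)·1+(1)·0+(-1)·0+(-1)·0+(-1)·0 = 1
⇒ M^-1 Θ

{"M": -1, "T": 0, "Θ": 1}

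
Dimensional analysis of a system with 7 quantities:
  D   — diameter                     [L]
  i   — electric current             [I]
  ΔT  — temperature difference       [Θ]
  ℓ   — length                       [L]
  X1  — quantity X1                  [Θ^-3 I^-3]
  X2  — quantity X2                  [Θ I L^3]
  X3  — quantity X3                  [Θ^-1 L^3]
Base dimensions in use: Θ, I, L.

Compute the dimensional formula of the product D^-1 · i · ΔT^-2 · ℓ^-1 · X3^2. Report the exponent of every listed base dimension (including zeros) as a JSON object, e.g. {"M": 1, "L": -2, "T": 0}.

{"Θ": -4, "I": 1, "L": 4}

Write exponents as rows Θ,I,L / cols D,i,ΔT,ℓ,X1,X2,X3:
  Θ: [ 0  0  1  0 -3  1 -1]
  I: [ 0  1  0  0 -3  1  0]
  L: [ 1  0  0  1  0  3  3]
  [Θ]: (-1)·0+(1)·0+(-2)·1+(-1)·0+(2)·-1 = -4
  [I]: (-1)·0+(1)·1+(-2)·0+(-1)·0+(2)·0 = 1
  [L]: (-1)·1+(1)·0+(-2)·0+(-1)·1+(2)·3 = 4
⇒ Θ^-4 I L^4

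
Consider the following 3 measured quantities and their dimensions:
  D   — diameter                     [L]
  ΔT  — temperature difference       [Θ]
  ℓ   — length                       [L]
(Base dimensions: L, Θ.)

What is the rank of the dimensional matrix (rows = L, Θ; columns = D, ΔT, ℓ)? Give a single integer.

Exponent matrix [L,Θ] × [D,ΔT,ℓ]:
  L: [ 1  0  1]
  Θ: [ 0  1  0]
RREF → pivots at {D,ΔT} ⇒ r = 2

2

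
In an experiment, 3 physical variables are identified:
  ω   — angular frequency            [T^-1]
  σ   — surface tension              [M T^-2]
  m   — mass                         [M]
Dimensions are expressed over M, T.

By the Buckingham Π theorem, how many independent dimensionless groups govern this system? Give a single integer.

Dimensional matrix (M×T by ω×σ×m):
  M: [ 0  1  1]
  T: [-1 -2  0]
Row reduction gives pivot columns ω,σ; rank = 2
n=3, r=2 ⇒ 1 dimensionless group

1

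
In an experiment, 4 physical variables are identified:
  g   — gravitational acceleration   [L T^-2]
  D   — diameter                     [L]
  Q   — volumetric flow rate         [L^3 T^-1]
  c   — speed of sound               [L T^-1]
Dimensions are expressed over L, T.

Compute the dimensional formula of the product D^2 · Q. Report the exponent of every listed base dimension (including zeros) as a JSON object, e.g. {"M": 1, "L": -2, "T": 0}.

Exponent matrix [L,T] × [g,D,Q,c]:
  L: [ 1  1  3  1]
  T: [-2  0 -1 -1]
  [L]: (2)·1+(1)·3 = 5
  [T]: (2)·0+(1)·-1 = -1
⇒ L^5 T^-1

{"L": 5, "T": -1}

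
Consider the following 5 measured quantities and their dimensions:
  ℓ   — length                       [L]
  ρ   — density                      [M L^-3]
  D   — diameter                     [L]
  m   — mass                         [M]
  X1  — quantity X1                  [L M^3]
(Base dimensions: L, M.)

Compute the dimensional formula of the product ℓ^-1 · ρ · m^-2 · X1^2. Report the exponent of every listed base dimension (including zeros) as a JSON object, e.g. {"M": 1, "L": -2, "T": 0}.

Dimensional matrix (L×M by ℓ×ρ×D×m×X1):
  L: [ 1 -3  1  0  1]
  M: [ 0  1  0  1  3]
  [L]: (-1)·1+(1)·-3+(-2)·0+(2)·1 = -2
  [M]: (-1)·0+(1)·1+(-2)·1+(2)·3 = 5
⇒ L^-2 M^5

{"L": -2, "M": 5}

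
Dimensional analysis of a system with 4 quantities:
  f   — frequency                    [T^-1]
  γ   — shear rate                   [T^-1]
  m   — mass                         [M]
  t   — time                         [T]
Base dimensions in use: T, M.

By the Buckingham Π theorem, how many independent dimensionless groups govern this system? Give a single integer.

Exponent matrix [T,M] × [f,γ,m,t]:
  T: [-1 -1  0  1]
  M: [ 0  0  1  0]
Row reduction gives pivot columns f,m; rank = 2
n=4, r=2 ⇒ 2 dimensionless groups

2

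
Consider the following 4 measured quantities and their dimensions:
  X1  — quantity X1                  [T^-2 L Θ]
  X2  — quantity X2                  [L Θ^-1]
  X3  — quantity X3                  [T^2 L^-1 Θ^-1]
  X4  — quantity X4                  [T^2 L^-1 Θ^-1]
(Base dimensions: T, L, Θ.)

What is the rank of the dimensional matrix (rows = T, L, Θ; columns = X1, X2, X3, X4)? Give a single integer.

2

Exponent matrix [T,L,Θ] × [X1,X2,X3,X4]:
  T: [-2  0  2  2]
  L: [ 1  1 -1 -1]
  Θ: [ 1 -1 -1 -1]
RREF → pivots at {X1,X2} ⇒ r = 2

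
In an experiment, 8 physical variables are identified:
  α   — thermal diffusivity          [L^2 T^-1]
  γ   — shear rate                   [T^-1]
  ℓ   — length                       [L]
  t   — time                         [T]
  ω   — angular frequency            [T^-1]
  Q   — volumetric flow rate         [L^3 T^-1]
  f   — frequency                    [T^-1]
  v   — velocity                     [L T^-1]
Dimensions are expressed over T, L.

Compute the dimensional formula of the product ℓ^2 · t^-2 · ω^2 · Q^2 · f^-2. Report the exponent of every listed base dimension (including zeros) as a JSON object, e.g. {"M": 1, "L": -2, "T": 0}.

Dimensional matrix (T×L by α×γ×ℓ×t×ω×Q×f×v):
  T: [-1 -1  0  1 -1 -1 -1 -1]
  L: [ 2  0  1  0  0  3  0  1]
  [T]: (2)·0+(-2)·1+(2)·-1+(2)·-1+(-2)·-1 = -4
  [L]: (2)·1+(-2)·0+(2)·0+(2)·3+(-2)·0 = 8
⇒ T^-4 L^8

{"T": -4, "L": 8}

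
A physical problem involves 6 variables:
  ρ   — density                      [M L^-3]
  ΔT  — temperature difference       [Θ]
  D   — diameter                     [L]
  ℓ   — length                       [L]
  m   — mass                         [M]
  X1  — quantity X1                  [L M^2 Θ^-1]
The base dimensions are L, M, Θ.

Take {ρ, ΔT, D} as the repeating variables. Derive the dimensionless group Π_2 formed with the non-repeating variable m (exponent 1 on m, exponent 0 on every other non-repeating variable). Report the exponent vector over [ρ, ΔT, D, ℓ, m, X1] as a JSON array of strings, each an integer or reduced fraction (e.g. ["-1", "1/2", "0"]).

["-1", "0", "-3", "0", "1", "0"]

Write exponents as rows L,M,Θ / cols ρ,ΔT,D,ℓ,m,X1:
  L: [-3  0  1  1  0  1]
  M: [ 1  0  0  0  1  2]
  Θ: [ 0  1  0  0  0 -1]
RREF → pivots at {ρ,ΔT,D} ⇒ r = 3
Repeat: ρ,ΔT,D; free: ℓ,m,X1
RREF:
  r0: [   1    0    0    0    1    2]
  r1: [   0    1    0    0    0   -1]
  r2: [   0    0    1    1    3    7]
Fix exponent of m at 1, ℓ at 0, X1 at 0; solve each RREF row for its pivot's exponent:
  r0: exp(ρ) + (1)·1 = 0 ⇒ exp(ρ) = -1
  r1: exp(ΔT) + (0)·1 = 0 ⇒ exp(ΔT) = 0
  r2: exp(D) + (3)·1 = 0 ⇒ exp(D) = -3
Π_2 = ρ^-1 · D^-3 · m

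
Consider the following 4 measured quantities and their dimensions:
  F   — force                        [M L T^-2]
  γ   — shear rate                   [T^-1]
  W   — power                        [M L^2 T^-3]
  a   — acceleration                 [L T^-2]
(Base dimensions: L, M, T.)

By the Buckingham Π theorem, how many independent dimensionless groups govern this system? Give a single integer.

Dimensional matrix (L×M×T by F×γ×W×a):
  L: [ 1  0  2  1]
  M: [ 1  0  1  0]
  T: [-2 -1 -3 -2]
Echelon form has 3 nonzero rows (pivots: F,γ,W)
Π count = n − r = 4 − 3 = 1

1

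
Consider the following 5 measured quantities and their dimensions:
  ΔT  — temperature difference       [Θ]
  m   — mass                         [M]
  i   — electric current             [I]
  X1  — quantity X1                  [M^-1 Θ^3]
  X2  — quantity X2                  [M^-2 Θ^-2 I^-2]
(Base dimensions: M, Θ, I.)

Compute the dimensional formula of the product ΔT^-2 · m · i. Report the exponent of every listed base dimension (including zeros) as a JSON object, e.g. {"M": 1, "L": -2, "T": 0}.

{"M": 1, "Θ": -2, "I": 1}

Exponent matrix [M,Θ,I] × [ΔT,m,i,X1,X2]:
  M: [ 0  1  0 -1 -2]
  Θ: [ 1  0  0  3 -2]
  I: [ 0  0  1  0 -2]
  [M]: (-2)·0+(1)·1+(1)·0 = 1
  [Θ]: (-2)·1+(1)·0+(1)·0 = -2
  [I]: (-2)·0+(1)·0+(1)·1 = 1
⇒ M Θ^-2 I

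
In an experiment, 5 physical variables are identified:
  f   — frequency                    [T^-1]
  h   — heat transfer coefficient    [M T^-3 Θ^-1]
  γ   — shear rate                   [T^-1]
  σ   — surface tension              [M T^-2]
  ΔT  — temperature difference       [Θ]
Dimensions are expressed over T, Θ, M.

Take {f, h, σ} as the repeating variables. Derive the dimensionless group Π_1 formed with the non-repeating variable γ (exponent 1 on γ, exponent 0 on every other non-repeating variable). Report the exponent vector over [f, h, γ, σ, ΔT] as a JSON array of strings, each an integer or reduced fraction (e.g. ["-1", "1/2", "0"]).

["-1", "0", "1", "0", "0"]

Dimensional matrix (T×Θ×M by f×h×γ×σ×ΔT):
  T: [-1 -3 -1 -2  0]
  Θ: [ 0 -1  0  0  1]
  M: [ 0  1  0  1  0]
RREF → pivots at {f,h,σ} ⇒ r = 3
Repeat: f,h,σ; free: γ,ΔT
RREF:
  r0: [   1    0    1    0    1]
  r1: [   0    1    0    0   -1]
  r2: [   0    0    0    1    1]
Fix exponent of γ at 1, ΔT at 0; solve each RREF row for its pivot's exponent:
  r0: exp(f) + (1)·1 = 0 ⇒ exp(f) = -1
  r1: exp(h) + (0)·1 = 0 ⇒ exp(h) = 0
  r2: exp(σ) + (0)·1 = 0 ⇒ exp(σ) = 0
Π_1 = f^-1 · γ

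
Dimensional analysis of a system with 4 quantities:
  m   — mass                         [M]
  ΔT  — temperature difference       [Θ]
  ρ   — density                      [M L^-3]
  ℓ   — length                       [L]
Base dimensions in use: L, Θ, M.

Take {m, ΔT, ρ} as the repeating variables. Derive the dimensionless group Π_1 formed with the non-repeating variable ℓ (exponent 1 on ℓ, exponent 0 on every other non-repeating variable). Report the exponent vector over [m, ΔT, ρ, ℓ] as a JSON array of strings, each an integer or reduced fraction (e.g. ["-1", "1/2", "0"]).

["-1/3", "0", "1/3", "1"]

Dimensional matrix (L×Θ×M by m×ΔT×ρ×ℓ):
  L: [ 0  0 -3  1]
  Θ: [ 0  1  0  0]
  M: [ 1  0  1  0]
Echelon form has 3 nonzero rows (pivots: m,ΔT,ρ)
Pivot set = {m,ΔT,ρ}, free = {ℓ}
RREF:
  r0: [   1    0    0  1/3]
  r1: [   0    1    0    0]
  r2: [   0    0    1 -1/3]
Fix exponent of ℓ at 1; solve each RREF row for its pivot's exponent:
  r0: exp(m) + (1/3)·1 = 0 ⇒ exp(m) = -1/3
  r1: exp(ΔT) + (0)·1 = 0 ⇒ exp(ΔT) = 0
  r2: exp(ρ) + (-1/3)·1 = 0 ⇒ exp(ρ) = 1/3
Π_1 = m^(-1/3) · ρ^(1/3) · ℓ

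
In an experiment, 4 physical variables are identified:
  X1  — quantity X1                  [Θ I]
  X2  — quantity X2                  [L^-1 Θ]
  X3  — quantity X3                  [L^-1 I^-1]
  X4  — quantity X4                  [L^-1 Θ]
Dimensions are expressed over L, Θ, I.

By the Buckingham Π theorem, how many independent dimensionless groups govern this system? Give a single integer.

2

Dimensional matrix (L×Θ×I by X1×X2×X3×X4):
  L: [ 0 -1 -1 -1]
  Θ: [ 1  1  0  1]
  I: [ 1  0 -1  0]
Echelon form has 2 nonzero rows (pivots: X1,X2)
n=4, r=2 ⇒ 2 dimensionless groups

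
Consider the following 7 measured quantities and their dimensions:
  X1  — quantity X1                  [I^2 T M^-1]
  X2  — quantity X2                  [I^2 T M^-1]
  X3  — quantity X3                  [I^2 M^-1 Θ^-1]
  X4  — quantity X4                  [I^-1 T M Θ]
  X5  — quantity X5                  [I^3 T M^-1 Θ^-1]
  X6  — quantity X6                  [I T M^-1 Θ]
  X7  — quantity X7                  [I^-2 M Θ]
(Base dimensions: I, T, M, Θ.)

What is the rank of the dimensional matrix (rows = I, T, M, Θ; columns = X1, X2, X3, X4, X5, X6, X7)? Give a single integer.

3

Exponent matrix [I,T,M,Θ] × [X1,X2,X3,X4,X5,X6,X7]:
  I: [ 2  2  2 -1  3  1 -2]
  T: [ 1  1  0  1  1  1  0]
  M: [-1 -1 -1  1 -1 -1  1]
  Θ: [ 0  0 -1  1 -1  1  1]
RREF → pivots at {X1,X3,X4} ⇒ r = 3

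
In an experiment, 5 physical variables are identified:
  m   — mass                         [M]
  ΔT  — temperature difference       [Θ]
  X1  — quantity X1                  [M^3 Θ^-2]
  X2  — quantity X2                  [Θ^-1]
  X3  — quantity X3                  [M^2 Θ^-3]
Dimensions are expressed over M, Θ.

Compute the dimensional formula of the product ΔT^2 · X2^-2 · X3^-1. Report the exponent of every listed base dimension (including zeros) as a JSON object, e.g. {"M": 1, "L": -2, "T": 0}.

{"M": -2, "Θ": 7}

Exponent matrix [M,Θ] × [m,ΔT,X1,X2,X3]:
  M: [ 1  0  3  0  2]
  Θ: [ 0  1 -2 -1 -3]
  [M]: (2)·0+(-2)·0+(-1)·2 = -2
  [Θ]: (2)·1+(-2)·-1+(-1)·-3 = 7
⇒ M^-2 Θ^7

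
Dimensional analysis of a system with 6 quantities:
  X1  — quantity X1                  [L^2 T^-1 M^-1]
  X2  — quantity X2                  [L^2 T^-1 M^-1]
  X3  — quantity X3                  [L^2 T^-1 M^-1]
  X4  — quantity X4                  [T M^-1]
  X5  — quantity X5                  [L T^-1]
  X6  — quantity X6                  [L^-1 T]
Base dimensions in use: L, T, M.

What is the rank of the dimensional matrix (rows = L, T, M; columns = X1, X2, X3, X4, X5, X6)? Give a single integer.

Write exponents as rows L,T,M / cols X1,X2,X3,X4,X5,X6:
  L: [ 2  2  2  0  1 -1]
  T: [-1 -1 -1  1 -1  1]
  M: [-1 -1 -1 -1  0  0]
RREF → pivots at {X1,X4} ⇒ r = 2

2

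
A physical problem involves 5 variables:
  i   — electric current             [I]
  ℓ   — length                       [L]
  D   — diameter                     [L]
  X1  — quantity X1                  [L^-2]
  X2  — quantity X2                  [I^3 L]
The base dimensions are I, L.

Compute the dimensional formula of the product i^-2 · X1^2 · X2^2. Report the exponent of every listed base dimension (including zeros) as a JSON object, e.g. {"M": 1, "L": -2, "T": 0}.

Dimensional matrix (I×L by i×ℓ×D×X1×X2):
  I: [ 1  0  0  0  3]
  L: [ 0  1  1 -2  1]
  [I]: (-2)·1+(2)·0+(2)·3 = 4
  [L]: (-2)·0+(2)·-2+(2)·1 = -2
⇒ I^4 L^-2

{"I": 4, "L": -2}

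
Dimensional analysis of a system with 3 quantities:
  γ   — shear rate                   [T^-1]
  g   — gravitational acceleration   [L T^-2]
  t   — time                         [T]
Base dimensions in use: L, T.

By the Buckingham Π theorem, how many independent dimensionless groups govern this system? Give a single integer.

1

Write exponents as rows L,T / cols γ,g,t:
  L: [ 0  1  0]
  T: [-1 -2  1]
Row reduction gives pivot columns γ,g; rank = 2
3 vars − rank 2 = 1 Π group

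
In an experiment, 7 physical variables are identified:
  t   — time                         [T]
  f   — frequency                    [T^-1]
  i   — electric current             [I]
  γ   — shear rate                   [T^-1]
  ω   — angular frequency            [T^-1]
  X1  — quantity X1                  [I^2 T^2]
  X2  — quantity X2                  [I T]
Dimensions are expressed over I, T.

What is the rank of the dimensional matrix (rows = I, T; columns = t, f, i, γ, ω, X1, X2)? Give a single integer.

2

Write exponents as rows I,T / cols t,f,i,γ,ω,X1,X2:
  I: [ 0  0  1  0  0  2  1]
  T: [ 1 -1  0 -1 -1  2  1]
RREF → pivots at {t,i} ⇒ r = 2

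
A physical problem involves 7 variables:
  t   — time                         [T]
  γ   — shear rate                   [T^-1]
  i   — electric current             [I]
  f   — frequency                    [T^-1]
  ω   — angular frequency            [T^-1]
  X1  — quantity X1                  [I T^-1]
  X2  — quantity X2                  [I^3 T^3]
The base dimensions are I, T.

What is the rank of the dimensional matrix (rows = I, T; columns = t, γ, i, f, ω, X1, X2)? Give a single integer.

Exponent matrix [I,T] × [t,γ,i,f,ω,X1,X2]:
  I: [ 0  0  1  0  0  1  3]
  T: [ 1 -1  0 -1 -1 -1  3]
RREF → pivots at {t,i} ⇒ r = 2

2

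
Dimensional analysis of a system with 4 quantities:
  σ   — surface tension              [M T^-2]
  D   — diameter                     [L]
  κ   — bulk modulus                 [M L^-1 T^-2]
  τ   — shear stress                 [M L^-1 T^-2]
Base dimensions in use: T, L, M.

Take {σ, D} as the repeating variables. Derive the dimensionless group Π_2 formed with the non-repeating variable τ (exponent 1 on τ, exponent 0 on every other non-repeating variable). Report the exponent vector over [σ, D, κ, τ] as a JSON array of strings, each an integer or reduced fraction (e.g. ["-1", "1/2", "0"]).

Exponent matrix [T,L,M] × [σ,D,κ,τ]:
  T: [-2  0 -2 -2]
  L: [ 0  1 -1 -1]
  M: [ 1  0  1  1]
Row reduction gives pivot columns σ,D; rank = 2
Pivot set = {σ,D}, free = {κ,τ}
RREF:
  r0: [   1    0    1    1]
  r1: [   0    1   -1   -1]
  r2: [   0    0    0    0]
Fix exponent of τ at 1, κ at 0; solve each RREF row for its pivot's exponent:
  r0: exp(σ) + (1)·1 = 0 ⇒ exp(σ) = -1
  r1: exp(D) + (-1)·1 = 0 ⇒ exp(D) = 1
Π_2 = σ^-1 · D · τ

["-1", "1", "0", "1"]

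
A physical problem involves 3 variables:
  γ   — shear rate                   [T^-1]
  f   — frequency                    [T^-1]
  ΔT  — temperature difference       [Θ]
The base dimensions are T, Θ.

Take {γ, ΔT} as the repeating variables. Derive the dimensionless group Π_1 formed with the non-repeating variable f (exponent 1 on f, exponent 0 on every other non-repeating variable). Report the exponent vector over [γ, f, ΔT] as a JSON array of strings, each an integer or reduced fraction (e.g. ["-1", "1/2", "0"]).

Exponent matrix [T,Θ] × [γ,f,ΔT]:
  T: [-1 -1  0]
  Θ: [ 0  0  1]
Row reduction gives pivot columns γ,ΔT; rank = 2
Repeat: γ,ΔT; free: f
RREF:
  r0: [   1    1    0]
  r1: [   0    0    1]
Fix exponent of f at 1; solve each RREF row for its pivot's exponent:
  r0: exp(γ) + (1)·1 = 0 ⇒ exp(γ) = -1
  r1: exp(ΔT) + (0)·1 = 0 ⇒ exp(ΔT) = 0
Π_1 = γ^-1 · f

["-1", "1", "0"]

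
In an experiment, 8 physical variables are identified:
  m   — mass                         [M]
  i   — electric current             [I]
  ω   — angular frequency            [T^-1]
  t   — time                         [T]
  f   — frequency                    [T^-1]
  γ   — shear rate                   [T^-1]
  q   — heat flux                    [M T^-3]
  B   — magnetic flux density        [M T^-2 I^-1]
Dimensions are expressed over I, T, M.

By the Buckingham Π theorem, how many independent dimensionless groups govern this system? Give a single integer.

5

Exponent matrix [I,T,M] × [m,i,ω,t,f,γ,q,B]:
  I: [ 0  1  0  0  0  0  0 -1]
  T: [ 0  0 -1  1 -1 -1 -3 -2]
  M: [ 1  0  0  0  0  0  1  1]
Row reduction gives pivot columns m,i,ω; rank = 3
8 vars − rank 3 = 5 Π groups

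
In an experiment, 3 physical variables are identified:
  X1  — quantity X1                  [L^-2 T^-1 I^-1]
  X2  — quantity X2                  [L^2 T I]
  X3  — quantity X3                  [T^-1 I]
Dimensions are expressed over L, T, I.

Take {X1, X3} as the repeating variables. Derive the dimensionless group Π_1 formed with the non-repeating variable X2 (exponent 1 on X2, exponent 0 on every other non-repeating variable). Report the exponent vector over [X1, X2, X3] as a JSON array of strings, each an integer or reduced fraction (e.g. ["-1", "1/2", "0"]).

Exponent matrix [L,T,I] × [X1,X2,X3]:
  L: [-2  2  0]
  T: [-1  1 -1]
  I: [-1  1  1]
RREF → pivots at {X1,X3} ⇒ r = 2
Pivot set = {X1,X3}, free = {X2}
RREF:
  r0: [   1   -1    0]
  r1: [   0    0    1]
  r2: [   0    0    0]
Fix exponent of X2 at 1; solve each RREF row for its pivot's exponent:
  r0: exp(X1) + (-1)·1 = 0 ⇒ exp(X1) = 1
  r1: exp(X3) + (0)·1 = 0 ⇒ exp(X3) = 0
Π_1 = X1 · X2

["1", "1", "0"]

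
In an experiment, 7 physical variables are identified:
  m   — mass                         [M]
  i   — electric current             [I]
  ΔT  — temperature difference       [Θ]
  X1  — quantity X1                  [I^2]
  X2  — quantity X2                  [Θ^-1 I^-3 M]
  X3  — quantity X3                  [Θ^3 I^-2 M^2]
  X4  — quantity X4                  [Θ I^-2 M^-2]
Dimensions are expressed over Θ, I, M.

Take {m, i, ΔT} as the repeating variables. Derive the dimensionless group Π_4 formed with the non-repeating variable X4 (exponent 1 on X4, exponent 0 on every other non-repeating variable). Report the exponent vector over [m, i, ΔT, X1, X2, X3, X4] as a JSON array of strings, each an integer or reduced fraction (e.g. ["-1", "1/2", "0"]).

Write exponents as rows Θ,I,M / cols m,i,ΔT,X1,X2,X3,X4:
  Θ: [ 0  0  1  0 -1  3  1]
  I: [ 0  1  0  2 -3 -2 -2]
  M: [ 1  0  0  0  1  2 -2]
Row reduction gives pivot columns m,i,ΔT; rank = 3
Pivot set = {m,i,ΔT}, free = {X1,X2,X3,X4}
RREF:
  r0: [   1    0    0    0    1    2   -2]
  r1: [   0    1    0    2   -3   -2   -2]
  r2: [   0    0    1    0   -1    3    1]
Fix exponent of X4 at 1, X1 at 0, X2 at 0, X3 at 0; solve each RREF row for its pivot's exponent:
  r0: exp(m) + (-2)·1 = 0 ⇒ exp(m) = 2
  r1: exp(i) + (-2)·1 = 0 ⇒ exp(i) = 2
  r2: exp(ΔT) + (1)·1 = 0 ⇒ exp(ΔT) = -1
Π_4 = m^2 · i^2 · ΔT^-1 · X4

["2", "2", "-1", "0", "0", "0", "1"]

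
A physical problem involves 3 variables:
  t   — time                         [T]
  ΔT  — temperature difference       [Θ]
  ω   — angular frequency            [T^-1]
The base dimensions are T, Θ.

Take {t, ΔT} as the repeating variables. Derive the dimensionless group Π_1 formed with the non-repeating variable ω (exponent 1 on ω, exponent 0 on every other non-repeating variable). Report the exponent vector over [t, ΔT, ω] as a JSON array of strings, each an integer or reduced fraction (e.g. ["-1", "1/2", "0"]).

Exponent matrix [T,Θ] × [t,ΔT,ω]:
  T: [ 1  0 -1]
  Θ: [ 0  1  0]
Row reduction gives pivot columns t,ΔT; rank = 2
Pivot set = {t,ΔT}, free = {ω}
RREF:
  r0: [   1    0   -1]
  r1: [   0    1    0]
Fix exponent of ω at 1; solve each RREF row for its pivot's exponent:
  r0: exp(t) + (-1)·1 = 0 ⇒ exp(t) = 1
  r1: exp(ΔT) + (0)·1 = 0 ⇒ exp(ΔT) = 0
Π_1 = t · ω

["1", "0", "1"]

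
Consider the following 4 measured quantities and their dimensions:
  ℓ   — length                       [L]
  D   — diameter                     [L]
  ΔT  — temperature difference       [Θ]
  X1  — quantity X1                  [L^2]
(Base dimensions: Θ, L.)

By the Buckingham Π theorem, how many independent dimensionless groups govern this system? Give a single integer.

Exponent matrix [Θ,L] × [ℓ,D,ΔT,X1]:
  Θ: [ 0  0  1  0]
  L: [ 1  1  0  2]
Echelon form has 2 nonzero rows (pivots: ℓ,ΔT)
n=4, r=2 ⇒ 2 dimensionless groups

2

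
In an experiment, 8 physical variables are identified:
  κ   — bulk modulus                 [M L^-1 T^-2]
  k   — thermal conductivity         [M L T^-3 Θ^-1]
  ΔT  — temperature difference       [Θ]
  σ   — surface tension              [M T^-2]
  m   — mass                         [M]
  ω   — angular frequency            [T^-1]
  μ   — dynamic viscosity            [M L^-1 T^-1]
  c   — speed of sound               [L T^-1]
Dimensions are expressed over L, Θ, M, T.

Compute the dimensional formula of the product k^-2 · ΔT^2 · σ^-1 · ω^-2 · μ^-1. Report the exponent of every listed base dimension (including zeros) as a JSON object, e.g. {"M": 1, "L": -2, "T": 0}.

{"L": -1, "Θ": 4, "M": -4, "T": 11}

Write exponents as rows L,Θ,M,T / cols κ,k,ΔT,σ,m,ω,μ,c:
  L: [-1  1  0  0  0  0 -1  1]
  Θ: [ 0 -1  1  0  0  0  0  0]
  M: [ 1  1  0  1  1  0  1  0]
  T: [-2 -3  0 -2  0 -1 -1 -1]
  [L]: (-2)·1+(2)·0+(-1)·0+(-2)·0+(-1)·-1 = -1
  [Θ]: (-2)·-1+(2)·1+(-1)·0+(-2)·0+(-1)·0 = 4
  [M]: (-2)·1+(2)·0+(-1)·1+(-2)·0+(-1)·1 = -4
  [T]: (-2)·-3+(2)·0+(-1)·-2+(-2)·-1+(-1)·-1 = 11
⇒ L^-1 Θ^4 M^-4 T^11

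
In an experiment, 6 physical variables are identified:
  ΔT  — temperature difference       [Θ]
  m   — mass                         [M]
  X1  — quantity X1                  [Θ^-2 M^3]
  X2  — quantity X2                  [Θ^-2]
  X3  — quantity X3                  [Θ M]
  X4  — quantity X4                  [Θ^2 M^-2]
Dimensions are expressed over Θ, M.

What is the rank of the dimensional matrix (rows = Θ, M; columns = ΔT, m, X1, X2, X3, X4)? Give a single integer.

2

Write exponents as rows Θ,M / cols ΔT,m,X1,X2,X3,X4:
  Θ: [ 1  0 -2 -2  1  2]
  M: [ 0  1  3  0  1 -2]
RREF → pivots at {ΔT,m} ⇒ r = 2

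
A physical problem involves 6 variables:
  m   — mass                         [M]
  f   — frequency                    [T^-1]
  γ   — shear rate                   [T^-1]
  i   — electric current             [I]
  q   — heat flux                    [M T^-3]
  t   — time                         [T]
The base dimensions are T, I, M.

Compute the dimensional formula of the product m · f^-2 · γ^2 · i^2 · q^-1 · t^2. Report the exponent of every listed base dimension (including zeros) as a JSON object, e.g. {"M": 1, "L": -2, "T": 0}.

{"T": 5, "I": 2, "M": 0}

Write exponents as rows T,I,M / cols m,f,γ,i,q,t:
  T: [ 0 -1 -1  0 -3  1]
  I: [ 0  0  0  1  0  0]
  M: [ 1  0  0  0  1  0]
  [T]: (1)·0+(-2)·-1+(2)·-1+(2)·0+(-1)·-3+(2)·1 = 5
  [I]: (1)·0+(-2)·0+(2)·0+(2)·1+(-1)·0+(2)·0 = 2
  [M]: (1)·1+(-2)·0+(2)·0+(2)·0+(-1)·1+(2)·0 = 0
⇒ T^5 I^2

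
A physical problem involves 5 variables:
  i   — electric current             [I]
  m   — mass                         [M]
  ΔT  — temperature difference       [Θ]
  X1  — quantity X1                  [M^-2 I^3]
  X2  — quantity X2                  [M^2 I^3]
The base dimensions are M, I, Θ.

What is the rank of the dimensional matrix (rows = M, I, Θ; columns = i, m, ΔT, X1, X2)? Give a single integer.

Write exponents as rows M,I,Θ / cols i,m,ΔT,X1,X2:
  M: [ 0  1  0 -2  2]
  I: [ 1  0  0  3  3]
  Θ: [ 0  0  1  0  0]
Echelon form has 3 nonzero rows (pivots: i,m,ΔT)

3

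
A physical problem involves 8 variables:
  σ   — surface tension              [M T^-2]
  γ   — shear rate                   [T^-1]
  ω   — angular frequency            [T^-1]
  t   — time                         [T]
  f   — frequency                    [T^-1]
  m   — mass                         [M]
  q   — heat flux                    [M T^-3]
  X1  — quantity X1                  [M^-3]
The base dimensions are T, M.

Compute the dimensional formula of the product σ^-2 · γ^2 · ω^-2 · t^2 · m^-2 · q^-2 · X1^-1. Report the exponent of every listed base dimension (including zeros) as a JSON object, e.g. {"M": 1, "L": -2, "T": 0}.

Dimensional matrix (T×M by σ×γ×ω×t×f×m×q×X1):
  T: [-2 -1 -1  1 -1  0 -3  0]
  M: [ 1  0  0  0  0  1  1 -3]
  [T]: (-2)·-2+(2)·-1+(-2)·-1+(2)·1+(-2)·0+(-2)·-3+(-1)·0 = 12
  [M]: (-2)·1+(2)·0+(-2)·0+(2)·0+(-2)·1+(-2)·1+(-1)·-3 = -3
⇒ T^12 M^-3

{"T": 12, "M": -3}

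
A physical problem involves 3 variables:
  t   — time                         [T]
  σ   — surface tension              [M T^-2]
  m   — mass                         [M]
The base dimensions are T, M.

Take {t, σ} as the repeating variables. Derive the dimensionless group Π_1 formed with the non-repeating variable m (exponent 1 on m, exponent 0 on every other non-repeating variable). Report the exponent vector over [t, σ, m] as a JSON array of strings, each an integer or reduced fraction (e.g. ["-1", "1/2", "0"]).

["-2", "-1", "1"]

Write exponents as rows T,M / cols t,σ,m:
  T: [ 1 -2  0]
  M: [ 0  1  1]
Echelon form has 2 nonzero rows (pivots: t,σ)
Pivot set = {t,σ}, free = {m}
RREF:
  r0: [   1    0    2]
  r1: [   0    1    1]
Fix exponent of m at 1; solve each RREF row for its pivot's exponent:
  r0: exp(t) + (2)·1 = 0 ⇒ exp(t) = -2
  r1: exp(σ) + (1)·1 = 0 ⇒ exp(σ) = -1
Π_1 = t^-2 · σ^-1 · m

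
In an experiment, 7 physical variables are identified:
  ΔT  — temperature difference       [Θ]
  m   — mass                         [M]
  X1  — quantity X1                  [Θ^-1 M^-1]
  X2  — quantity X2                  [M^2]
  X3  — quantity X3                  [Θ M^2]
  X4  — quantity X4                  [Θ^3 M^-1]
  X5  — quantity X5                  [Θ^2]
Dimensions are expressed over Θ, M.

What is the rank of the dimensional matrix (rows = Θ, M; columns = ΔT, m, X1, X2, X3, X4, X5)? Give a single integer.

Exponent matrix [Θ,M] × [ΔT,m,X1,X2,X3,X4,X5]:
  Θ: [ 1  0 -1  0  1  3  2]
  M: [ 0  1 -1  2  2 -1  0]
Echelon form has 2 nonzero rows (pivots: ΔT,m)

2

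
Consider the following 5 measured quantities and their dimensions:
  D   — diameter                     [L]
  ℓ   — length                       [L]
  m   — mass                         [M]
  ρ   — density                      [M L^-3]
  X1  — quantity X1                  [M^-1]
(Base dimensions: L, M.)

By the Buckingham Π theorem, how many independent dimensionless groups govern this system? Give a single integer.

3

Dimensional matrix (L×M by D×ℓ×m×ρ×X1):
  L: [ 1  1  0 -3  0]
  M: [ 0  0  1  1 -1]
Row reduction gives pivot columns D,m; rank = 2
n=5, r=2 ⇒ 3 dimensionless groups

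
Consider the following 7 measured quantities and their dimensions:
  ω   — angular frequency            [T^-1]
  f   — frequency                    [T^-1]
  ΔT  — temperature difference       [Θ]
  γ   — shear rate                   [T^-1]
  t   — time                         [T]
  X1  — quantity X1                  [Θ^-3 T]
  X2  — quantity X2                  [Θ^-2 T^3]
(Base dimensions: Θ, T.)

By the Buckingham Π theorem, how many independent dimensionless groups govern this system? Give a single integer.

Dimensional matrix (Θ×T by ω×f×ΔT×γ×t×X1×X2):
  Θ: [ 0  0  1  0  0 -3 -2]
  T: [-1 -1  0 -1  1  1  3]
Echelon form has 2 nonzero rows (pivots: ω,ΔT)
7 vars − rank 2 = 5 Π groups

5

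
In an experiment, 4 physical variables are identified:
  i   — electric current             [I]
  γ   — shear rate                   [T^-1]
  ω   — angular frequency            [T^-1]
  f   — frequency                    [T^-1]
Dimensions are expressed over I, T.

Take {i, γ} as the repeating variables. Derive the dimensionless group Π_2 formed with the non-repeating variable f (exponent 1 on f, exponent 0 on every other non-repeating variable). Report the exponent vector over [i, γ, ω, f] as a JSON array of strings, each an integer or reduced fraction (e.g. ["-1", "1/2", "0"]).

Write exponents as rows I,T / cols i,γ,ω,f:
  I: [ 1  0  0  0]
  T: [ 0 -1 -1 -1]
RREF → pivots at {i,γ} ⇒ r = 2
Repeat: i,γ; free: ω,f
RREF:
  r0: [   1    0    0    0]
  r1: [   0    1    1    1]
Fix exponent of f at 1, ω at 0; solve each RREF row for its pivot's exponent:
  r0: exp(i) + (0)·1 = 0 ⇒ exp(i) = 0
  r1: exp(γ) + (1)·1 = 0 ⇒ exp(γ) = -1
Π_2 = γ^-1 · f

["0", "-1", "0", "1"]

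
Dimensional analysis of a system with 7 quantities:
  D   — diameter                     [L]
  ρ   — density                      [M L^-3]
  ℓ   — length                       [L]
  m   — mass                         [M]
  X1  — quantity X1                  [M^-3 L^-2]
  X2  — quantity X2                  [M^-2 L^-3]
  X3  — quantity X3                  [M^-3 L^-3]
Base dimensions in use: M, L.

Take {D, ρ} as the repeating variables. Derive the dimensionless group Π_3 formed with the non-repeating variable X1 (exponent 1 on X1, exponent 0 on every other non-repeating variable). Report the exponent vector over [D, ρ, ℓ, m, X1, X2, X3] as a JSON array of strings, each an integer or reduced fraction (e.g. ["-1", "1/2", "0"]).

["11", "3", "0", "0", "1", "0", "0"]

Write exponents as rows M,L / cols D,ρ,ℓ,m,X1,X2,X3:
  M: [ 0  1  0  1 -3 -2 -3]
  L: [ 1 -3  1  0 -2 -3 -3]
Row reduction gives pivot columns D,ρ; rank = 2
Repeat: D,ρ; free: ℓ,m,X1,X2,X3
RREF:
  r0: [   1    0    1    3  -11   -9  -12]
  r1: [   0    1    0    1   -3   -2   -3]
Fix exponent of X1 at 1, ℓ at 0, m at 0, X2 at 0, X3 at 0; solve each RREF row for its pivot's exponent:
  r0: exp(D) + (-11)·1 = 0 ⇒ exp(D) = 11
  r1: exp(ρ) + (-3)·1 = 0 ⇒ exp(ρ) = 3
Π_3 = D^11 · ρ^3 · X1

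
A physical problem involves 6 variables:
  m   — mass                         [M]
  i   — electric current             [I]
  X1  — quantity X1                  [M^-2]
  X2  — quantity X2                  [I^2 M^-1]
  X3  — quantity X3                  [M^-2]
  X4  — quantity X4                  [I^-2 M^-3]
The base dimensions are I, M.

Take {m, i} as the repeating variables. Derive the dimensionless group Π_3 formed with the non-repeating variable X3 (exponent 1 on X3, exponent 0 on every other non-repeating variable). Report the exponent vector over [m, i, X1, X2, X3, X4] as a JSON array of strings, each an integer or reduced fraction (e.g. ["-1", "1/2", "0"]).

["2", "0", "0", "0", "1", "0"]

Dimensional matrix (I×M by m×i×X1×X2×X3×X4):
  I: [ 0  1  0  2  0 -2]
  M: [ 1  0 -2 -1 -2 -3]
Row reduction gives pivot columns m,i; rank = 2
Repeat: m,i; free: X1,X2,X3,X4
RREF:
  r0: [   1    0   -2   -1   -2   -3]
  r1: [   0    1    0    2    0   -2]
Fix exponent of X3 at 1, X1 at 0, X2 at 0, X4 at 0; solve each RREF row for its pivot's exponent:
  r0: exp(m) + (-2)·1 = 0 ⇒ exp(m) = 2
  r1: exp(i) + (0)·1 = 0 ⇒ exp(i) = 0
Π_3 = m^2 · X3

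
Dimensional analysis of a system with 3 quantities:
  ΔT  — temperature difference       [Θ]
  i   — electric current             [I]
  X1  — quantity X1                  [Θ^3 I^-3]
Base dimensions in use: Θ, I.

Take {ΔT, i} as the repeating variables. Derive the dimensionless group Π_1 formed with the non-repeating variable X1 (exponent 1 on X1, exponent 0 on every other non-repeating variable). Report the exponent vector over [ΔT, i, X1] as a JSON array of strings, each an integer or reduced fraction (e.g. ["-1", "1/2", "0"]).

Write exponents as rows Θ,I / cols ΔT,i,X1:
  Θ: [ 1  0  3]
  I: [ 0  1 -3]
Row reduction gives pivot columns ΔT,i; rank = 2
Repeat: ΔT,i; free: X1
RREF:
  r0: [   1    0    3]
  r1: [   0    1   -3]
Fix exponent of X1 at 1; solve each RREF row for its pivot's exponent:
  r0: exp(ΔT) + (3)·1 = 0 ⇒ exp(ΔT) = -3
  r1: exp(i) + (-3)·1 = 0 ⇒ exp(i) = 3
Π_1 = ΔT^-3 · i^3 · X1

["-3", "3", "1"]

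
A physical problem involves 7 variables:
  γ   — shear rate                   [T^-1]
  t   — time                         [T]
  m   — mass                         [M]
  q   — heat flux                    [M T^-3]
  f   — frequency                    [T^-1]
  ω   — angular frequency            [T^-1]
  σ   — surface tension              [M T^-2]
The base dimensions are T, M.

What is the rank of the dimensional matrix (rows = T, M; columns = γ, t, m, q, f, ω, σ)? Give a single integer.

Dimensional matrix (T×M by γ×t×m×q×f×ω×σ):
  T: [-1  1  0 -3 -1 -1 -2]
  M: [ 0  0  1  1  0  0  1]
Row reduction gives pivot columns γ,m; rank = 2

2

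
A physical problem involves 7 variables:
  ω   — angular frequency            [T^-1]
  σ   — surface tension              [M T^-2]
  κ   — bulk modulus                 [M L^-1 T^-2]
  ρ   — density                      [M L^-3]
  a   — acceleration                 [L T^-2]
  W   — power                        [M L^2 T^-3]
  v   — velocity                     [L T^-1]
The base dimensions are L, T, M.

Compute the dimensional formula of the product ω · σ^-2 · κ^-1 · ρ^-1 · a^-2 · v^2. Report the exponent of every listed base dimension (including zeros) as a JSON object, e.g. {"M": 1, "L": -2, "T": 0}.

Dimensional matrix (L×T×M by ω×σ×κ×ρ×a×W×v):
  L: [ 0  0 -1 -3  1  2  1]
  T: [-1 -2 -2  0 -2 -3 -1]
  M: [ 0  1  1  1  0  1  0]
  [L]: (1)·0+(-2)·0+(-1)·-1+(-1)·-3+(-2)·1+(2)·1 = 4
  [T]: (1)·-1+(-2)·-2+(-1)·-2+(-1)·0+(-2)·-2+(2)·-1 = 7
  [M]: (1)·0+(-2)·1+(-1)·1+(-1)·1+(-2)·0+(2)·0 = -4
⇒ L^4 T^7 M^-4

{"L": 4, "T": 7, "M": -4}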